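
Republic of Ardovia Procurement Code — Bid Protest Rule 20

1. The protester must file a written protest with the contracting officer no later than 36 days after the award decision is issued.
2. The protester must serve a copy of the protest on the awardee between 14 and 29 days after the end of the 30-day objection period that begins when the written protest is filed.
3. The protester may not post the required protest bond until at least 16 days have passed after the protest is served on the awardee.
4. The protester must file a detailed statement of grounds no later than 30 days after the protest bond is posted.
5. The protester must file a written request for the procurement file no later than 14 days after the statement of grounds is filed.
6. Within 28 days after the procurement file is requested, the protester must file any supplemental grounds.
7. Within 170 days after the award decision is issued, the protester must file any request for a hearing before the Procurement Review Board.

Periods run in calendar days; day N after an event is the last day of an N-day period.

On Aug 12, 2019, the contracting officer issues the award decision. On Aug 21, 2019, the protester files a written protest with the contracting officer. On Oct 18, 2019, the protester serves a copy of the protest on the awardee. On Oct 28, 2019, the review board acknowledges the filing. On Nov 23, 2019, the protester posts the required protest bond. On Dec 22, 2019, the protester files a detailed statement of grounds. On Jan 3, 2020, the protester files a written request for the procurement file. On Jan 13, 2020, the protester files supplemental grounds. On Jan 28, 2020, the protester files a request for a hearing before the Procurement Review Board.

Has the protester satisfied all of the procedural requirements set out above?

Step 1: 36 days after Aug 12, 2019 (when the award decision is issued) is Sep 17, 2019; completed Aug 21, 2019, before the deadline.
Step 2: the window is 14–29 days after Sep 20, 2019 (end of the 30-day objection period, which began when the written protest is filed on Aug 21, 2019), so Oct 4, 2019 through Oct 19, 2019; done Oct 18, 2019, which is between those dates.
Step 3: the earliest permitted date is 16 days after Oct 18, 2019 (when the protest is served on the awardee), i.e. Nov 3, 2019; done Nov 23, 2019 — permitted.
Step 4: 30 days after Nov 23, 2019 (when the protest bond is posted) is Dec 23, 2019; completed Dec 22, 2019, before the deadline.
Step 5: 14 days after Dec 22, 2019 (when the statement of grounds is filed) is Jan 5, 2020; completed Jan 3, 2020, before the deadline.
Step 6: 28 days after Jan 3, 2020 (when the procurement file is requested) is Jan 31, 2020; completed Jan 13, 2020, before the deadline.
Step 7: 170 days after Aug 12, 2019 (when the award decision is issued) is Jan 29, 2020; Jan 28, 2020 is within that limit.

Yes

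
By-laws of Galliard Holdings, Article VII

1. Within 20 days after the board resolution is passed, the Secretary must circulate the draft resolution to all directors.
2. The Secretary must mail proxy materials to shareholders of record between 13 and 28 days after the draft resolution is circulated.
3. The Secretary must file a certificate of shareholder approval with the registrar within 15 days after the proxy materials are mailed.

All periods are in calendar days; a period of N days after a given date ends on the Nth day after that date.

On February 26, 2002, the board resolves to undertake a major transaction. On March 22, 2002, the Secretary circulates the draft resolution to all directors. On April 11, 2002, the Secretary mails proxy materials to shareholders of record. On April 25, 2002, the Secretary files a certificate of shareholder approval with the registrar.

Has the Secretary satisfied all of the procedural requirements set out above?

Step 1 — counting 20 days from February 26, 2002 (when the board resolution is passed) gives a deadline of March 18, 2002; not done until March 22, 2002, 4 days after the deadline.
No need to go further; step 1 was not satisfied.

No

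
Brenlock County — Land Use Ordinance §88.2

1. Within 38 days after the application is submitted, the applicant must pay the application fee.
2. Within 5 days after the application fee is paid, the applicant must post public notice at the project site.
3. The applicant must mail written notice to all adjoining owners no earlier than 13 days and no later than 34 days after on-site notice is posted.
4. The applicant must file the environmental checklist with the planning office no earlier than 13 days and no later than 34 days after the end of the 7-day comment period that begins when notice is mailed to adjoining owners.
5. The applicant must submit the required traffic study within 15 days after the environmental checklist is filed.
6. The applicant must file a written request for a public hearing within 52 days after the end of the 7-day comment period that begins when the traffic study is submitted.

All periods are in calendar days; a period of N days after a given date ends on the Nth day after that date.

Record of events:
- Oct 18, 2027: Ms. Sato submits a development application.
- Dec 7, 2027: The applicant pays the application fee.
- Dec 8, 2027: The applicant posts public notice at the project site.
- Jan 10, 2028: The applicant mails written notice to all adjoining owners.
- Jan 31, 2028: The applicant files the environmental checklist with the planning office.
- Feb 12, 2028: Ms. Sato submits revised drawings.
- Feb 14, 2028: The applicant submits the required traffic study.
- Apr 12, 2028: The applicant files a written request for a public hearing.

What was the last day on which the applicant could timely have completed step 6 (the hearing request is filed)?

The traffic study is submitted on Feb 14, 2028; the 7-day comment period therefore ends Feb 21, 2028, and step 6 runs from that date. 52 days after Feb 21, 2028 is Apr 13, 2028.

Apr 13, 2028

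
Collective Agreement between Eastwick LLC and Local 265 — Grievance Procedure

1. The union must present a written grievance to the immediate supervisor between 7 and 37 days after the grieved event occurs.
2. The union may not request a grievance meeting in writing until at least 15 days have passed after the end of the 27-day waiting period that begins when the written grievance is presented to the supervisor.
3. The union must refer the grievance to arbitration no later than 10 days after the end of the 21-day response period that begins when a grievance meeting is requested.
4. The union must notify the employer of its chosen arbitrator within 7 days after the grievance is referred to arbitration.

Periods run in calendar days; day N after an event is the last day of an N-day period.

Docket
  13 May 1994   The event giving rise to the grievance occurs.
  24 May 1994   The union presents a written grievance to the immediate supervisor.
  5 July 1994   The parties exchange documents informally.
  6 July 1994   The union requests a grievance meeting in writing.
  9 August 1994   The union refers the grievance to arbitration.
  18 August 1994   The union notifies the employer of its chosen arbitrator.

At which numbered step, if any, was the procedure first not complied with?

(1) the permitted window runs from 13 May 1994 + 7 = 20 May 1994 to 13 May 1994 + 37 = 19 June 1994; 24 May 1994 falls inside that range.
(2) permitted from 20 June 1994 + 15 days = 5 July 1994 onward; done 6 July 1994, after the minimum wait.
(3) due by 27 July 1994 + 10 days = 6 August 1994; not done until 9 August 1994, 3 days after the deadline.
Later steps need not be reached.

Step 3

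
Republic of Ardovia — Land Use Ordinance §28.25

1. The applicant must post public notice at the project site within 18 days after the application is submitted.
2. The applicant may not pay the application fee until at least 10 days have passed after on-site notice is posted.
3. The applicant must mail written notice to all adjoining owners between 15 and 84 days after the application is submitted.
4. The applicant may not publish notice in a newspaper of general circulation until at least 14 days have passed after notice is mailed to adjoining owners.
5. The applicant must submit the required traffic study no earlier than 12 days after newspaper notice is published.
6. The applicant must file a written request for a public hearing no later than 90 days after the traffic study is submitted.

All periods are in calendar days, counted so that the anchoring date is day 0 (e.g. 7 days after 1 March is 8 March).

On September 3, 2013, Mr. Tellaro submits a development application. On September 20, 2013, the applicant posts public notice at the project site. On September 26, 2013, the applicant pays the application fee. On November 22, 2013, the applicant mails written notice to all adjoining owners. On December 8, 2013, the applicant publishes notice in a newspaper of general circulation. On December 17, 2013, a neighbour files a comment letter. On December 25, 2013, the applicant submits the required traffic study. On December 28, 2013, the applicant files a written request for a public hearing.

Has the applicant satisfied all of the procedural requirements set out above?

No

Step 1: 18 days after September 3, 2013 (when the application is submitted) is September 21, 2013; completed September 20, 2013, before the deadline.
Step 2: the earliest permitted date is 10 days after September 20, 2013 (when on-site notice is posted), i.e. September 30, 2013; done September 26, 2013 — 4 days too early.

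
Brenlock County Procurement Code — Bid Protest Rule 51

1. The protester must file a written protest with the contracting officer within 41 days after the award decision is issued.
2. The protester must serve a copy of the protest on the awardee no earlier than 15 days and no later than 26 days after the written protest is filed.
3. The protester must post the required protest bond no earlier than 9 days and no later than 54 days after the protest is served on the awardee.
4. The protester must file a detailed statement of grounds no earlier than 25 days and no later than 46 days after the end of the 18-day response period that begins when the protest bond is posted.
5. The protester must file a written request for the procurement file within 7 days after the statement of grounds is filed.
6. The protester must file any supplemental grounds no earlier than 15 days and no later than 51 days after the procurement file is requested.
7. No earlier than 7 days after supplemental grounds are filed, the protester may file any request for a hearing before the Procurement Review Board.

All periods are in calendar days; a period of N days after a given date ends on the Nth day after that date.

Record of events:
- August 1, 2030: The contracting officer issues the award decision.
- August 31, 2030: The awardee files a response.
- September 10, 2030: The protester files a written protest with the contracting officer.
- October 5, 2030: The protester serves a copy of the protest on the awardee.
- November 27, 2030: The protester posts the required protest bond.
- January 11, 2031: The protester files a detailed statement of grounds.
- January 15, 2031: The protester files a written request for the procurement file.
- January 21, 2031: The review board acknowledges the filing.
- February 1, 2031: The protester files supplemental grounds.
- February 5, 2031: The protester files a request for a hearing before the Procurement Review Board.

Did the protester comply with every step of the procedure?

(1) due by August 1, 2030 + 41 days = September 11, 2030; September 10, 2030 is within that limit.
(2) the permitted window runs from September 10, 2030 + 15 = September 25, 2030 to September 10, 2030 + 26 = October 6, 2030; October 5, 2030 falls inside that range.
(3) the permitted window runs from October 5, 2030 + 9 = October 14, 2030 to October 5, 2030 + 54 = November 28, 2030; done November 27, 2030 — within the window.
(4) the permitted window runs from December 15, 2030 + 25 = January 9, 2031 to December 15, 2030 + 46 = January 30, 2031; done January 11, 2031 — within the window.
(5) due by January 11, 2031 + 7 days = January 18, 2031; done January 15, 2031 — timely.
(6) the permitted window runs from January 15, 2031 + 15 = January 30, 2031 to January 15, 2031 + 51 = March 7, 2031; done February 1, 2031, which is between those dates.
(7) permitted from February 1, 2031 + 7 days = February 8, 2031 onward; February 5, 2031 is 3 days before the earliest permitted date.
Later steps need not be reached.

No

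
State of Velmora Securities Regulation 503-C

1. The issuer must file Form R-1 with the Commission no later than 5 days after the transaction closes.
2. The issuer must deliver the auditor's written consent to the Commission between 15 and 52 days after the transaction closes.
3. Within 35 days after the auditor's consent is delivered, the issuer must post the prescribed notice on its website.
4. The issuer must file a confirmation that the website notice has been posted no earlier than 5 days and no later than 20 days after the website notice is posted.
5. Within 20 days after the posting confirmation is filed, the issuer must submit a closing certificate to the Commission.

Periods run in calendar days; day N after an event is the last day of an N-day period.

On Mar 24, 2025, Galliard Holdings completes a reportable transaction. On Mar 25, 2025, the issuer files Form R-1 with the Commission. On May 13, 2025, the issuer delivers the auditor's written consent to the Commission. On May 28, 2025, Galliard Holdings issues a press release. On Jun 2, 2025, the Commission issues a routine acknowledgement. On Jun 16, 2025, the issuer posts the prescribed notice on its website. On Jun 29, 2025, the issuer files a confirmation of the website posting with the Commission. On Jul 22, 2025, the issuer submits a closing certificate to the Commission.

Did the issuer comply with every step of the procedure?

Step 1: 5 days after Mar 24, 2025 (when the transaction closes) is Mar 29, 2025; Mar 25, 2025 is within that limit.
Step 2: the window is 15–52 days after Mar 24, 2025 (when the transaction closes), so Apr 8, 2025 through May 15, 2025; May 13, 2025 falls inside that range.
Step 3: 35 days after May 13, 2025 (when the auditor's consent is delivered) is Jun 17, 2025; Jun 16, 2025 is within that limit.
Step 4: the window is 5–20 days after Jun 16, 2025 (when the website notice is posted), so Jun 21, 2025 through Jul 6, 2025; done Jun 29, 2025 — within the window.
Step 5: 20 days after Jun 29, 2025 (when the posting confirmation is filed) is Jul 19, 2025; done Jul 22, 2025 — 3 days late.
Later steps need not be reached.

No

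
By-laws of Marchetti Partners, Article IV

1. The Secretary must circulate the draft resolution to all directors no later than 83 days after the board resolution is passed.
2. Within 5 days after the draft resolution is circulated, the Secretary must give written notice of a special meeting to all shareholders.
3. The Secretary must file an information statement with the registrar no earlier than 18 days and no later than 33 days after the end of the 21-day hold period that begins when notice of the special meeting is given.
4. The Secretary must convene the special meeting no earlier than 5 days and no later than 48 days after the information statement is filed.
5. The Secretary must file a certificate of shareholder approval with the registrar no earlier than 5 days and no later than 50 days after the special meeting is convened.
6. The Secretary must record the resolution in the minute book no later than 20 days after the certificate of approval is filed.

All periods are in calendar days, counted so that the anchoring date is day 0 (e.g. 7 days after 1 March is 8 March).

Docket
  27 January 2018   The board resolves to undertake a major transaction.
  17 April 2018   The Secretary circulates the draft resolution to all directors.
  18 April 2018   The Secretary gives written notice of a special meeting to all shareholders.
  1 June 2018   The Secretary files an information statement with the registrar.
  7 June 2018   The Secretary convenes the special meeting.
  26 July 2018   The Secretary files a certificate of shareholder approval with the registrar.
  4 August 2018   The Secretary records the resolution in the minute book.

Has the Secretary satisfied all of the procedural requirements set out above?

(1) due by 27 January 2018 + 83 days = 20 April 2018; done 17 April 2018 — timely.
(2) due by 17 April 2018 + 5 days = 22 April 2018; 18 April 2018 is within that limit.
(3) the permitted window runs from 9 May 2018 + 18 = 27 May 2018 to 9 May 2018 + 33 = 11 June 2018; done 1 June 2018, which is between those dates.
(4) the permitted window runs from 1 June 2018 + 5 = 6 June 2018 to 1 June 2018 + 48 = 19 July 2018; done 7 June 2018, which is between those dates.
(5) the permitted window runs from 7 June 2018 + 5 = 12 June 2018 to 7 June 2018 + 50 = 27 July 2018; done 26 July 2018 — within the window.
(6) due by 26 July 2018 + 20 days = 15 August 2018; 4 August 2018 is within that limit.

Yes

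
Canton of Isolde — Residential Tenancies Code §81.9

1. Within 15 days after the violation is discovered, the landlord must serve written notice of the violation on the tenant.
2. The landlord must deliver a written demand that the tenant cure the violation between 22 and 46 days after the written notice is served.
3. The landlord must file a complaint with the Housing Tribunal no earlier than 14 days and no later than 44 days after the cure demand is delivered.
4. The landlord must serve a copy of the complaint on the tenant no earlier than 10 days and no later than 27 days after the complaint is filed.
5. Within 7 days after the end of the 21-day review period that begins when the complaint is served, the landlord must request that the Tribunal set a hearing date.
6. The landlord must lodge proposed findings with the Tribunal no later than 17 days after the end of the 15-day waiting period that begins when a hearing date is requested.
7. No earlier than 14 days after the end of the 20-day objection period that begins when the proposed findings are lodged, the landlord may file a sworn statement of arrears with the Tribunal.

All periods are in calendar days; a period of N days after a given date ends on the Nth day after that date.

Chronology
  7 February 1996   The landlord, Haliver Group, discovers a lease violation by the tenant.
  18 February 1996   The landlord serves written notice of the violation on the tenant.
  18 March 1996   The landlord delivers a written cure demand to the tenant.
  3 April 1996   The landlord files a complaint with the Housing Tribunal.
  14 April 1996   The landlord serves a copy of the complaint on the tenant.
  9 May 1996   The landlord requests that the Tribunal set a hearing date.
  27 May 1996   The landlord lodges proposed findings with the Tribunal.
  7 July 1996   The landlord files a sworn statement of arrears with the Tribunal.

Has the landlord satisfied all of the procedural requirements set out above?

Step 1: 15 days after 7 February 1996 (when the violation is discovered) is 22 February 1996; 18 February 1996 is within that limit.
Step 2: the window is 22–46 days after 18 February 1996 (when the written notice is served), so 11 March 1996 through 4 April 1996; done 18 March 1996, which is between those dates.
Step 3: the window is 14–44 days after 18 March 1996 (when the cure demand is delivered), so 1 April 1996 through 1 May 1996; done 3 April 1996 — within the window.
Step 4: the window is 10–27 days after 3 April 1996 (when the complaint is filed), so 13 April 1996 through 30 April 1996; done 14 April 1996, which is between those dates.
Step 5: 7 days after 5 May 1996 (end of the 21-day review period, which began when the complaint is served on 14 April 1996) is 12 May 1996; completed 9 May 1996, before the deadline.
Step 6: 17 days after 24 May 1996 (end of the 15-day waiting period, which began when a hearing date is requested on 9 May 1996) is 10 June 1996; done 27 May 1996 — timely.
Step 7: the earliest permitted date is 14 days after 16 June 1996 (end of the 20-day objection period, which began when the proposed findings are lodged on 27 May 1996), i.e. 30 June 1996; done 7 July 1996 — permitted.

Yes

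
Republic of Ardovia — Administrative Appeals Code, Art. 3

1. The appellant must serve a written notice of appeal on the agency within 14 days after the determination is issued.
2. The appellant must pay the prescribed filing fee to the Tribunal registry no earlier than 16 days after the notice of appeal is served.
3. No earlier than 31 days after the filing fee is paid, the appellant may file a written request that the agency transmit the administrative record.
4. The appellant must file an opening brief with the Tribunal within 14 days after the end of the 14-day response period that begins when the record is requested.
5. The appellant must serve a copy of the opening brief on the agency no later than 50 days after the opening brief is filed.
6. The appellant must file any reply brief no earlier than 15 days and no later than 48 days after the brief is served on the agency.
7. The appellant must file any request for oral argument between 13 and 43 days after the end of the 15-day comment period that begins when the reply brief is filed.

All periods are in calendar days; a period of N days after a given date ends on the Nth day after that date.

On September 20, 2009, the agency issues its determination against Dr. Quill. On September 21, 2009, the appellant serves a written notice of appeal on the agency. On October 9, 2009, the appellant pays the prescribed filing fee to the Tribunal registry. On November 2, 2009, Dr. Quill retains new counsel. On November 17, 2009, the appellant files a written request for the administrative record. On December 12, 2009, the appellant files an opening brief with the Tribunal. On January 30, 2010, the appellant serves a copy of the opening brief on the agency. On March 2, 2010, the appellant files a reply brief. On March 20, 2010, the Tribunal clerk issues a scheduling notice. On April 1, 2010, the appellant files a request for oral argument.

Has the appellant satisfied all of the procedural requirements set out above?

(1) due by September 20, 2009 + 14 days = October 4, 2009; September 21, 2009 is within that limit.
(2) permitted from September 21, 2009 + 16 days = October 7, 2009 onward; done October 9, 2009 — permitted.
(3) permitted from October 9, 2009 + 31 days = November 9, 2009 onward; done November 17, 2009, after the minimum wait.
(4) due by December 1, 2009 + 14 days = December 15, 2009; completed December 12, 2009, before the deadline.
(5) due by December 12, 2009 + 50 days = January 31, 2010; completed January 30, 2010, before the deadline.
(6) the permitted window runs from January 30, 2010 + 15 = February 14, 2010 to January 30, 2010 + 48 = March 19, 2010; done March 2, 2010 — within the window.
(7) the permitted window runs from March 17, 2010 + 13 = March 30, 2010 to March 17, 2010 + 43 = April 29, 2010; done April 1, 2010, which is between those dates.

Yes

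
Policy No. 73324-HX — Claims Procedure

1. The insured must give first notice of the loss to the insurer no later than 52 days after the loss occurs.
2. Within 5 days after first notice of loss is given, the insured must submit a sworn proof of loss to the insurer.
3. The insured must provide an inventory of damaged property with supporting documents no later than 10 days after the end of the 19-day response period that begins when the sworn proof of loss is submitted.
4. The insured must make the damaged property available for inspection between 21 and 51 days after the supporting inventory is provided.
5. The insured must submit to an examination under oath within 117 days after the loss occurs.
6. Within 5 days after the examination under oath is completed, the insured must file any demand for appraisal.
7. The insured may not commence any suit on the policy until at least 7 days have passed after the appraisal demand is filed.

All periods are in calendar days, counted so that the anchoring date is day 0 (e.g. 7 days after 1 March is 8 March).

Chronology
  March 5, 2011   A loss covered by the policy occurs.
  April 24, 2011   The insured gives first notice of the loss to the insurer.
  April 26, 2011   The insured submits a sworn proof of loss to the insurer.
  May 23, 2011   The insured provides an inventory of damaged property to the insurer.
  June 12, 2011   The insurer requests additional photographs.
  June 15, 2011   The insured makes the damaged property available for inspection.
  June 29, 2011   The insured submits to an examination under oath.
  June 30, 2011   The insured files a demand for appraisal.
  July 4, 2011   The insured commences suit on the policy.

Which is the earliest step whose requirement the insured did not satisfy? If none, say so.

Step 7

(1) due by March 5, 2011 + 52 days = April 26, 2011; completed April 24, 2011, before the deadline.
(2) due by April 24, 2011 + 5 days = April 29, 2011; done April 26, 2011 — timely.
(3) due by May 15, 2011 + 10 days = May 25, 2011; completed May 23, 2011, before the deadline.
(4) the permitted window runs from May 23, 2011 + 21 = June 13, 2011 to May 23, 2011 + 51 = July 13, 2011; done June 15, 2011 — within the window.
(5) due by March 5, 2011 + 117 days = June 30, 2011; done June 29, 2011 — timely.
(6) due by June 29, 2011 + 5 days = July 4, 2011; done June 30, 2011 — timely.
(7) permitted from June 30, 2011 + 7 days = July 7, 2011 onward; done July 4, 2011 — 3 days too early.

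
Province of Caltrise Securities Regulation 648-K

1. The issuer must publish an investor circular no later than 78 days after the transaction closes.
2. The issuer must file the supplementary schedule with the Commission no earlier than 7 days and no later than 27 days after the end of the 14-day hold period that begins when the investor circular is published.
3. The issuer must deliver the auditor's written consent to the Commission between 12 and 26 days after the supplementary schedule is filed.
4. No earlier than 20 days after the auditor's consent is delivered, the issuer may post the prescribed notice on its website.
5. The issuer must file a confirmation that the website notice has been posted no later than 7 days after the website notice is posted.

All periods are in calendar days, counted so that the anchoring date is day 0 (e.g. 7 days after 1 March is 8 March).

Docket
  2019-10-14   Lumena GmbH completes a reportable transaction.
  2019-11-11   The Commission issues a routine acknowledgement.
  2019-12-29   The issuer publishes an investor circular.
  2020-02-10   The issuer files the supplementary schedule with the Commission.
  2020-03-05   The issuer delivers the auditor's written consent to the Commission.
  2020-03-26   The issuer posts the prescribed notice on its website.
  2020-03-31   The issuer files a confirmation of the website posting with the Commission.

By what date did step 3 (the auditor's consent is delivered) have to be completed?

Step 3 runs from 2020-02-10, when the supplementary schedule is filed. The window is 12–26 days after 2020-02-10; it closes on 2020-03-07.

2020-03-07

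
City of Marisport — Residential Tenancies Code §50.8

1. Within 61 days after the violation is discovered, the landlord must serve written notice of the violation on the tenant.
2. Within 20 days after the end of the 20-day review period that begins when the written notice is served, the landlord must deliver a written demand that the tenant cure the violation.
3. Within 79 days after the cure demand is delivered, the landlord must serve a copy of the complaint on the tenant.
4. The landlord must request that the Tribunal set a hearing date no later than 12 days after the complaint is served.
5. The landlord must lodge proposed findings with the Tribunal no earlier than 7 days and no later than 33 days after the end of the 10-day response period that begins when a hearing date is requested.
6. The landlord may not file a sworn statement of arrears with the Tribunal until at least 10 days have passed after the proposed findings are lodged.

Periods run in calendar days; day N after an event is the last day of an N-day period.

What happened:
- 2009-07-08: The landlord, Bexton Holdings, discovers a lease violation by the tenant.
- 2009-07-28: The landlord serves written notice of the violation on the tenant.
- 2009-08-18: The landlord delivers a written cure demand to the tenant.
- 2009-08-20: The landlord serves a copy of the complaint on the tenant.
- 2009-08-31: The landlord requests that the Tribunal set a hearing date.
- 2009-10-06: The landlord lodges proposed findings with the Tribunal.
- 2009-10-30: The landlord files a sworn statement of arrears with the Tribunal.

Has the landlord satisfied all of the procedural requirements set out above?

Yes

Step 1 — counting 61 days from 2009-07-08 (when the violation is discovered) gives a deadline of 2009-09-07; 2009-07-28 is within that limit.
Step 2 — counting 20 days from 2009-08-17 (end of the 20-day review period, which began when the written notice is served on 2009-07-28) gives a deadline of 2009-09-06; 2009-08-18 is within that limit.
Step 3 — counting 79 days from 2009-08-18 (when the cure demand is delivered) gives a deadline of 2009-11-05; done 2009-08-20 — timely.
Step 4 — counting 12 days from 2009-08-20 (when the complaint is served) gives a deadline of 2009-09-01; done 2009-08-31 — timely.
Step 5 — 7 and 33 days from 2009-09-10 (end of the 10-day response period, which began when a hearing date is requested on 2009-08-31) are 2009-09-17 and 2009-10-13 respectively; done 2009-10-06, which is between those dates.
Step 6 — must wait 10 days from 2009-10-06 (when the proposed findings are lodged), so not before 2009-10-16; done 2009-10-30 — permitted.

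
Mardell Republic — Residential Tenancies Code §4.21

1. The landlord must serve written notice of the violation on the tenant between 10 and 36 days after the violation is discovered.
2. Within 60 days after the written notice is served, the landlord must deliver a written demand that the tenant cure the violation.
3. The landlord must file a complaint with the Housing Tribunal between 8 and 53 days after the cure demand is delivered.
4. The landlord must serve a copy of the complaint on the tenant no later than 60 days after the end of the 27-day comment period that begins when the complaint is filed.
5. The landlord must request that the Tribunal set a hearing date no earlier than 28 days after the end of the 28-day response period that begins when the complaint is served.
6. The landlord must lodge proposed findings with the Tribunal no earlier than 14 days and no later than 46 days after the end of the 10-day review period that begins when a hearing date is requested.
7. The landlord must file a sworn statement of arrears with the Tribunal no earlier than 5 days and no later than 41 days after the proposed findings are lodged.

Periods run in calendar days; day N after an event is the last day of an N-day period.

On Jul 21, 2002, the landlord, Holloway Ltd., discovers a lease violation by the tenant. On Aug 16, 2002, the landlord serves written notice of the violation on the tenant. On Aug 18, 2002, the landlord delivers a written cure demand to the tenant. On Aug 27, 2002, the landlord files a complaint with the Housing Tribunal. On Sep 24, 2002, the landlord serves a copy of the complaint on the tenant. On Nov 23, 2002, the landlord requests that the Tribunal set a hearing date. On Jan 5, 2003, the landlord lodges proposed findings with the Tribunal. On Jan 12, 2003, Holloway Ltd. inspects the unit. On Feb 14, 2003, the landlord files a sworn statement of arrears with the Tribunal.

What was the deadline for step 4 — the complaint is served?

Nov 22, 2002

The complaint is filed on Aug 27, 2002; the 27-day comment period therefore ends Sep 23, 2002, and step 4 runs from that date. 60 days after Sep 23, 2002 is Nov 22, 2002.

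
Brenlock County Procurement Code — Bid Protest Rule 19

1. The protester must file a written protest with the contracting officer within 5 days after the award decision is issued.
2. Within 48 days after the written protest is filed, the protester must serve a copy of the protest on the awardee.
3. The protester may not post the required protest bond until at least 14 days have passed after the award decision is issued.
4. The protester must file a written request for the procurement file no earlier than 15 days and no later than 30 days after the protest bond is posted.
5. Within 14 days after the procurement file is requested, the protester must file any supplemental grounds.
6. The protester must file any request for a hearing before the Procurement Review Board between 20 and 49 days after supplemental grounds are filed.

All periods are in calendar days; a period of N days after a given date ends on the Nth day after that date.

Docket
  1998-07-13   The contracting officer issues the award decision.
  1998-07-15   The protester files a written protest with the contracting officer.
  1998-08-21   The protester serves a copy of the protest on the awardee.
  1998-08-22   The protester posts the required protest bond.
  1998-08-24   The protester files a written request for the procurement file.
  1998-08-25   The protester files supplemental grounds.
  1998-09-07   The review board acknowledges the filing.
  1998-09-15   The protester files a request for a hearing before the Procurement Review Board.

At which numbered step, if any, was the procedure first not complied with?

Step 4

Step 1: 5 days after 1998-07-13 (when the award decision is issued) is 1998-07-18; completed 1998-07-15, before the deadline.
Step 2: 48 days after 1998-07-15 (when the written protest is filed) is 1998-09-01; done 1998-08-21 — timely.
Step 3: the earliest permitted date is 14 days after 1998-07-13 (when the award decision is issued), i.e. 1998-07-27; done 1998-08-22 — permitted.
Step 4: the window is 15–30 days after 1998-08-22 (when the protest bond is posted), so 1998-09-06 through 1998-09-21; 1998-08-24 is 13 days too early.
Later steps need not be reached.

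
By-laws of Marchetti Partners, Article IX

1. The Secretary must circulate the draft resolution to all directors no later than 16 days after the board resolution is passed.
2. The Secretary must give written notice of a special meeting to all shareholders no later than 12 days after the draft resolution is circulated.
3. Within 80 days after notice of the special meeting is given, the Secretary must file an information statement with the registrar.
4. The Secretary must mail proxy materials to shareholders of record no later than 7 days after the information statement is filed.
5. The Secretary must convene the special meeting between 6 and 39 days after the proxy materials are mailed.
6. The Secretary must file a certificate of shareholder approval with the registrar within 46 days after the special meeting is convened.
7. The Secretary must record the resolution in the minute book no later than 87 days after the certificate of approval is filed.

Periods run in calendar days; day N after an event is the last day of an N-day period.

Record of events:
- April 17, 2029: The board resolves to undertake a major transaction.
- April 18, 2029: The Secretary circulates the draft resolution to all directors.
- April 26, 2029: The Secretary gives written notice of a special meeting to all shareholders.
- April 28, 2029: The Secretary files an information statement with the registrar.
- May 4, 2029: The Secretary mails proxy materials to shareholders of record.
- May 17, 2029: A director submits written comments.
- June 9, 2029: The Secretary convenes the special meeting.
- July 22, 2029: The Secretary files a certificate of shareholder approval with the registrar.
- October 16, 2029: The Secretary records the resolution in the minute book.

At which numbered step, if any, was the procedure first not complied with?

None — every step was satisfied

Step 1 — counting 16 days from April 17, 2029 (when the board resolution is passed) gives a deadline of May 3, 2029; April 18, 2029 is within that limit.
Step 2 — counting 12 days from April 18, 2029 (when the draft resolution is circulated) gives a deadline of April 30, 2029; April 26, 2029 is within that limit.
Step 3 — counting 80 days from April 26, 2029 (when notice of the special meeting is given) gives a deadline of July 15, 2029; completed April 28, 2029, before the deadline.
Step 4 — counting 7 days from April 28, 2029 (when the information statement is filed) gives a deadline of May 5, 2029; May 4, 2029 is within that limit.
Step 5 — 6 and 39 days from May 4, 2029 (when the proxy materials are mailed) are May 10, 2029 and June 12, 2029 respectively; done June 9, 2029 — within the window.
Step 6 — counting 46 days from June 9, 2029 (when the special meeting is convened) gives a deadline of July 25, 2029; July 22, 2029 is within that limit.
Step 7 — counting 87 days from July 22, 2029 (when the certificate of approval is filed) gives a deadline of October 17, 2029; October 16, 2029 is within that limit.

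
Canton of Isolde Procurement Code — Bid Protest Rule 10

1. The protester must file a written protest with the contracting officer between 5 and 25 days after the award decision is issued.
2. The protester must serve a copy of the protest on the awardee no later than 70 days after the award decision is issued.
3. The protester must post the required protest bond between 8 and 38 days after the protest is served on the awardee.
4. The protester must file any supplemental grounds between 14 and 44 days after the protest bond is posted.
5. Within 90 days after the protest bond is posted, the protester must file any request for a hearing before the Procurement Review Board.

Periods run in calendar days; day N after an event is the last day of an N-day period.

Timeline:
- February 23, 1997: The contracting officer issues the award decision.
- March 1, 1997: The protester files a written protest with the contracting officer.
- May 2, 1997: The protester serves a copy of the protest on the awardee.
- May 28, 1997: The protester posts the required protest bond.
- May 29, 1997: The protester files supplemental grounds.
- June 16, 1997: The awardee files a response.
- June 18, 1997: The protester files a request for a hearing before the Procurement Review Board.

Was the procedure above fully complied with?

No

Step 1: the window is 5–25 days after February 23, 1997 (when the award decision is issued), so February 28, 1997 through March 20, 1997; done March 1, 1997, which is between those dates.
Step 2: 70 days after February 23, 1997 (when the award decision is issued) is May 4, 1997; completed May 2, 1997, before the deadline.
Step 3: the window is 8–38 days after May 2, 1997 (when the protest is served on the awardee), so May 10, 1997 through June 9, 1997; done May 28, 1997 — within the window.
Step 4: the window is 14–44 days after May 28, 1997 (when the protest bond is posted), so June 11, 1997 through July 11, 1997; May 29, 1997 is 13 days too early.
The procedure was therefore not followed at step 4.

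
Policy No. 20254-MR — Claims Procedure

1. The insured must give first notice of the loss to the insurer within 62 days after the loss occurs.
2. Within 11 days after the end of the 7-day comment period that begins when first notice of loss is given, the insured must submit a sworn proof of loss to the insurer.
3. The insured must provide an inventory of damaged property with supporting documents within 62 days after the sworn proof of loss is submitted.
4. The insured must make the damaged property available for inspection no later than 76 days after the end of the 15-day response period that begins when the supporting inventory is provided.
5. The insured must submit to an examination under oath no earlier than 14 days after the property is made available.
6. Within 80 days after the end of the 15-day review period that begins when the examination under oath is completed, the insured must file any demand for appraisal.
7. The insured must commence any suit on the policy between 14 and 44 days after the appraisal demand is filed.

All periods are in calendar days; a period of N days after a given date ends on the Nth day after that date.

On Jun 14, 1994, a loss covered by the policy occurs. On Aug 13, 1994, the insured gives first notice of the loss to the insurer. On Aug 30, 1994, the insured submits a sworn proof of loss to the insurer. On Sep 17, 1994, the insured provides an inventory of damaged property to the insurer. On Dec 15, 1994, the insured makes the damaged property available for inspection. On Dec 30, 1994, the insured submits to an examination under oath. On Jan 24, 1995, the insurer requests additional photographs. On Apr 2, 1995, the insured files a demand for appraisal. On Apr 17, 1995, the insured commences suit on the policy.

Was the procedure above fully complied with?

Step 1: 62 days after Jun 14, 1994 (when the loss occurs) is Aug 15, 1994; Aug 13, 1994 is within that limit.
Step 2: 11 days after Aug 20, 1994 (end of the 7-day comment period, which began when first notice of loss is given on Aug 13, 1994) is Aug 31, 1994; completed Aug 30, 1994, before the deadline.
Step 3: 62 days after Aug 30, 1994 (when the sworn proof of loss is submitted) is Oct 31, 1994; Sep 17, 1994 is within that limit.
Step 4: 76 days after Oct 2, 1994 (end of the 15-day response period, which began when the supporting inventory is provided on Sep 17, 1994) is Dec 17, 1994; completed Dec 15, 1994, before the deadline.
Step 5: the earliest permitted date is 14 days after Dec 15, 1994 (when the property is made available), i.e. Dec 29, 1994; done Dec 30, 1994, after the minimum wait.
Step 6: 80 days after Jan 14, 1995 (end of the 15-day review period, which began when the examination under oath is completed on Dec 30, 1994) is Apr 4, 1995; Apr 2, 1995 is within that limit.
Step 7: the window is 14–44 days after Apr 2, 1995 (when the appraisal demand is filed), so Apr 16, 1995 through May 16, 1995; done Apr 17, 1995 — within the window.

Yes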